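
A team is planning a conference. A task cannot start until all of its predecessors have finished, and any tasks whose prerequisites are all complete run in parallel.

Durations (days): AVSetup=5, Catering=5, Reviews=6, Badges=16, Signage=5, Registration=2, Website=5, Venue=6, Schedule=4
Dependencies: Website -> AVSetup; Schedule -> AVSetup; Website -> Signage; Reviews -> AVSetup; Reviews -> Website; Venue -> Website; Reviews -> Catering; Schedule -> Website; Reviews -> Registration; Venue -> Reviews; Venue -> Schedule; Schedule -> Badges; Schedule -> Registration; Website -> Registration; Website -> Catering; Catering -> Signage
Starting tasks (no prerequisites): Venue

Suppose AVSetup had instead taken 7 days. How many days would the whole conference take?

27

Baseline: Venue→Reviews→Website→Catering→Signage = 6+6+5+5+5 = 27 → 27 days.
AVSetup has 5 days of float (longest path through it is 22).
No other chain overtakes it, so the finish is 27 days.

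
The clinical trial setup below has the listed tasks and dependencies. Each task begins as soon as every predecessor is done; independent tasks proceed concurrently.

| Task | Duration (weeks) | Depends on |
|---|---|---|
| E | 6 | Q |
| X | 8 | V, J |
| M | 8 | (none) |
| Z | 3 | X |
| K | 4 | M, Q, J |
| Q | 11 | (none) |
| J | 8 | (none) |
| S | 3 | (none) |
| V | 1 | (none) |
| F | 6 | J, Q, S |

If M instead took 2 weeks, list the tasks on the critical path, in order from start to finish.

Critical path before the change: J→X→Z = 8+8+3 = 19 giving 19 weeks.
M has 7 weeks of float (longest path through it is 12).
No other chain overtakes it, so the finish is 19 weeks.

J, X, Z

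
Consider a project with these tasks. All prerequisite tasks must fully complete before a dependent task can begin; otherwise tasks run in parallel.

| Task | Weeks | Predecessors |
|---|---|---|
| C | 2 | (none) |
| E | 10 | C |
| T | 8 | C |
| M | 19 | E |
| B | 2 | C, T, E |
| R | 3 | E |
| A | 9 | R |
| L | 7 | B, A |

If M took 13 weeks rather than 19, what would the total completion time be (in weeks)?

31

Actual critical path: C→E→M = 2+10+19 = 31 ⇒ 31 weeks.
M is on the critical path; changing it to 13 makes that path 25 weeks.
New critical path: C→E→R→A→L = 2+10+3+9+7 = 31 ⇒ 31 weeks.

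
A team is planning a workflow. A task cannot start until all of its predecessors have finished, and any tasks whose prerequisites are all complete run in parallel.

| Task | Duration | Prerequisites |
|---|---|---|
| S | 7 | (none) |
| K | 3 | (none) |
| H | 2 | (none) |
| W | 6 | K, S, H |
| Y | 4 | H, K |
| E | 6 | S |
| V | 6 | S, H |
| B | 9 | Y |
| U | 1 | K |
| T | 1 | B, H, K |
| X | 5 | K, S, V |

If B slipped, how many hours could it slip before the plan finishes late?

1

Critical path: S→V→X = 7+6+5 = 18, so the finish is 18 hours.
Longest path through B: 17 hours (earliest finish 16, latest finish 17).
Slack of B = 8 − 7 = 1 hour.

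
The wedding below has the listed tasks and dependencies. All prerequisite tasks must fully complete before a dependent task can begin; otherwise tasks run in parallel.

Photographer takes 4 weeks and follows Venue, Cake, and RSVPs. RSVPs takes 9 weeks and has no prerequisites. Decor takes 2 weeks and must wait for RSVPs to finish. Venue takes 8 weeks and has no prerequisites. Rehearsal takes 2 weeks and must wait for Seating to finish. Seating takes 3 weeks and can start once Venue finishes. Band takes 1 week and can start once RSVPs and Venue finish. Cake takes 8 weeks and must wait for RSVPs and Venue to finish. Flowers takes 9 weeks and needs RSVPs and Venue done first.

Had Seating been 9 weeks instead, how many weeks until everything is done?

21

Actual critical path: RSVPs→Cake→Photographer = 9+8+4 = 21 ⇒ 21 weeks.
Seating is off the critical path — its longest chain is 13 weeks, giving 8 of slack.
That remains the longest chain; total 21 weeks.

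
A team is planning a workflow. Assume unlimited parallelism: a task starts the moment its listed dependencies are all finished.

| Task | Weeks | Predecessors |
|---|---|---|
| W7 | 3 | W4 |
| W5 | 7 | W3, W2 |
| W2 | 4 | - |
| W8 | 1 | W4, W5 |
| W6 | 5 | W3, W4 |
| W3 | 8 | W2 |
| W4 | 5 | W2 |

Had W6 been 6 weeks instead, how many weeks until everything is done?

20

As given, the longest chain is W2→W3→W5→W8 = 4+8+7+1 = 20, so the finish is 20 weeks.
W6 is off the critical path — its longest chain is 17 weeks, giving 3 of slack.
No other chain overtakes it, so the finish is 20 weeks.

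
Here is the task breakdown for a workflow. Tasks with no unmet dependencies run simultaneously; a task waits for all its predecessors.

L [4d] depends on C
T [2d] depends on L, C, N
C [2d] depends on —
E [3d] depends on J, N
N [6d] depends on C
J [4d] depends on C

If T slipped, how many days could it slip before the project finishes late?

The longest chain is C→N→E = 2+6+3 = 11; overall finish 11 days.
The longest chain containing T totals 10 days.
Slack of T = 9 − 8 = 1 day.

1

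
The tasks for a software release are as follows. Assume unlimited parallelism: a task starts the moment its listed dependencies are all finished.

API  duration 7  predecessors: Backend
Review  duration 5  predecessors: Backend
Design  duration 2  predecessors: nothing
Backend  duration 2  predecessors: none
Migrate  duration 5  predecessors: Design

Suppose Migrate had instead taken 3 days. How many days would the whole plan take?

9

As given, the longest chain is Backend→API = 2+7 = 9, so the finish is 9 days.
Migrate has 2 days of float (longest path through it is 7).
The critical path is still Backend→API; finish is now 9 days.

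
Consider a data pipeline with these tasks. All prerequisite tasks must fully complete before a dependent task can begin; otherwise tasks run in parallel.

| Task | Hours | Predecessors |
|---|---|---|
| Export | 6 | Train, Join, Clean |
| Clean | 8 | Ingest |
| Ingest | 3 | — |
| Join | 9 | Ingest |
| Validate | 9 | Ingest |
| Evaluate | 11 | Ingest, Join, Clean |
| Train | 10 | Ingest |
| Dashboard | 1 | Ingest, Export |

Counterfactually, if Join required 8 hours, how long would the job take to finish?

As given, the longest chain is Ingest→Join→Evaluate = 3+9+11 = 23, so the finish is 23 hours.
Join is on the critical path; changing it to 8 makes that path 22 hours.
Now Ingest→Clean→Evaluate = 3+8+11 = 22 is longest, so the finish becomes 22 hours.

22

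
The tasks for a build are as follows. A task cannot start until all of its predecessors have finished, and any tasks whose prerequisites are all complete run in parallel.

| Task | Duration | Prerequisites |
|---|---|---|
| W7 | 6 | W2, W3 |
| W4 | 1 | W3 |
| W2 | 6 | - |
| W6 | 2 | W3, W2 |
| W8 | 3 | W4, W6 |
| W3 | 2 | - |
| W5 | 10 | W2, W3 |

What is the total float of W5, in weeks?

The longest chain is W2→W5 = 6+10 = 16; overall finish 16 weeks.
W5 finishes as early as 16 and must finish by 16.
So W5 can slip 16 − 16 = 0 weeks.

0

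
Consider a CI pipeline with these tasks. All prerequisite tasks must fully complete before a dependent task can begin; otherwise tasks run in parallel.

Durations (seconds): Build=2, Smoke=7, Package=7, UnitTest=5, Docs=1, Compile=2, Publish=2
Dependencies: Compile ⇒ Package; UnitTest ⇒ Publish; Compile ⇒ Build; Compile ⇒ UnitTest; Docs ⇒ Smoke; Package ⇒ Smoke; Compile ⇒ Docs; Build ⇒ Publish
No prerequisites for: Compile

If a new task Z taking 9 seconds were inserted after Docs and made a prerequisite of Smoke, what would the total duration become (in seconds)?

Originally the job takes 16 seconds.
With Z inserted, Smoke now waits for max(Docs, Package, Z).
New critical path: Compile→Docs→Z→Smoke = 2+1+9+7 = 19 ⇒ 19 seconds.

19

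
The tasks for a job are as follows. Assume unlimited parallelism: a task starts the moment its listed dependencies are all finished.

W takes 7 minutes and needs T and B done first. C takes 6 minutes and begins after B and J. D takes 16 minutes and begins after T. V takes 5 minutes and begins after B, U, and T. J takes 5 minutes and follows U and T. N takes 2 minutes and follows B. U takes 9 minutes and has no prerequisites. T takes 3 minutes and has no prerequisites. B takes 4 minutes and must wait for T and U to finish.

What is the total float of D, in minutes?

U→B→W = 9+4+7 = 20 sets the makespan at 20 minutes.
Longest path through D: 19 minutes (earliest finish 19, latest finish 20).
Slack of D = 4 − 3 = 1 minute.

1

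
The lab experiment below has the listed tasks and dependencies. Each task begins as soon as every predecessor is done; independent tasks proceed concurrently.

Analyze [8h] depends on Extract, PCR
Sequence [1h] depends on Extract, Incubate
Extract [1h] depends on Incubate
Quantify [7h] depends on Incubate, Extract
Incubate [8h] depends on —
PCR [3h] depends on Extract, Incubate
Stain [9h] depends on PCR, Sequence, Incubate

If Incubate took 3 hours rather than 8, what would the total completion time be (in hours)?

As given, the longest chain is Incubate→Extract→PCR→Stain = 8+1+3+9 = 21, so the finish is 21 hours.
Incubate is on the critical path; changing it to 3 makes that path 16 hours.
The critical path is still Incubate→Extract→PCR→Stain; finish is now 16 hours.

16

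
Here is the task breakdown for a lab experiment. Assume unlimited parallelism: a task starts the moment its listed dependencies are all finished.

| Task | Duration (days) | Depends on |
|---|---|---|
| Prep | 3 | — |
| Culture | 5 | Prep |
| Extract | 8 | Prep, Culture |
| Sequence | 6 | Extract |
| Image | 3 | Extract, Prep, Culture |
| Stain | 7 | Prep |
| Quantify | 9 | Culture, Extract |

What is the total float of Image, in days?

The longest chain is Prep→Culture→Extract→Quantify = 3+5+8+9 = 25; overall finish 25 days.
Image finishes as early as 19 and must finish by 25.
So Image can slip 25 − 19 = 6 days.

6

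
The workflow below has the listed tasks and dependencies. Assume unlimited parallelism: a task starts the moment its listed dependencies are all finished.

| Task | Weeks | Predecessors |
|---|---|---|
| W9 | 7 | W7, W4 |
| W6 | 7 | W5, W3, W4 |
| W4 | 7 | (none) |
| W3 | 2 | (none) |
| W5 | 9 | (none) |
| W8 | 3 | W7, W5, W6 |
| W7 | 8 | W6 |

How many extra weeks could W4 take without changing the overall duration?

2

Critical path: W5→W6→W7→W9 = 9+7+8+7 = 31, so the finish is 31 weeks.
W4 finishes as early as 7 and must finish by 9.
Slack of W4 = 2 − 0 = 2 weeks.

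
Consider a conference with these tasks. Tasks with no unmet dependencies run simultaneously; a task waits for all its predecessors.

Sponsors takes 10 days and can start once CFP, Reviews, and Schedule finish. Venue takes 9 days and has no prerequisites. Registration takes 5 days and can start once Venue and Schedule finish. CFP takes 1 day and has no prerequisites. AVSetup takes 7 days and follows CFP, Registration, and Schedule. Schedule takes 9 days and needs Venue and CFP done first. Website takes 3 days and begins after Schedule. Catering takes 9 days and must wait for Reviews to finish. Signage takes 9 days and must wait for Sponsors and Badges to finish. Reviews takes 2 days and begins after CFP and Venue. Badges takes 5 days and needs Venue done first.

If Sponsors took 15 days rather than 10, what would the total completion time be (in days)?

As given, the longest chain is Venue→Schedule→Sponsors→Signage = 9+9+10+9 = 37, so the finish is 37 days.
Sponsors is on the critical path; changing it to 15 makes that path 42 days.
The critical path is still Venue→Schedule→Sponsors→Signage; finish is now 42 days.

42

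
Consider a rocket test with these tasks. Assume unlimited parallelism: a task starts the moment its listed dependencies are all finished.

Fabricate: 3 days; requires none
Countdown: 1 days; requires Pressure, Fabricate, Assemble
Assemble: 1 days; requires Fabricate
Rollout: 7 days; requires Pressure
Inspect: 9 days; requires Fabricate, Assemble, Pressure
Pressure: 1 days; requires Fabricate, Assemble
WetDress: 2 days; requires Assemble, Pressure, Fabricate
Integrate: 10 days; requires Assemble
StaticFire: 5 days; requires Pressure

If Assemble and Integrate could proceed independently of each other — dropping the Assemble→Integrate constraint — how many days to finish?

14

Before: longest chain Fabricate→Assemble→Pressure→Inspect = 3+1+1+9 = 14, finish 14.
Without Assemble→Integrate, Integrate's earliest start moves from 4 to 0.
After: Fabricate→Assemble→Pressure→Inspect = 3+1+1+9 = 14 → 14 days.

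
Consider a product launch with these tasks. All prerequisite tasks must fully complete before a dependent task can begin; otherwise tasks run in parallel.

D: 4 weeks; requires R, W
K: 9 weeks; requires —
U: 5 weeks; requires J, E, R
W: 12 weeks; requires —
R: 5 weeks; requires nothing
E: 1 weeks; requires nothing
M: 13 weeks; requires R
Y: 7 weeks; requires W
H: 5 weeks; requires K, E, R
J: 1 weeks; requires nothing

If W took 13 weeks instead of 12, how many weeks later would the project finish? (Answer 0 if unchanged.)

1

Baseline: W→Y = 12+7 = 19 → 19 weeks.
W is on the critical path; changing it to 13 makes that path 20 weeks.
That remains the longest chain; total 20 weeks.
Change in finish: 20 − 19 = +1 weeks.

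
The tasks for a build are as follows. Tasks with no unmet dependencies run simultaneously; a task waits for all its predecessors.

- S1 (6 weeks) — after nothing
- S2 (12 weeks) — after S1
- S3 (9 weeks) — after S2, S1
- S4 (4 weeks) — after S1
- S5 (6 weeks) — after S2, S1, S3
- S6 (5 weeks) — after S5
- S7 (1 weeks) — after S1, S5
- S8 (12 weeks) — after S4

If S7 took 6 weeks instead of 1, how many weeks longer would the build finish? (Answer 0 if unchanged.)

Critical path before the change: S1→S2→S3→S5→S6 = 6+12+9+6+5 = 38 giving 38 weeks.
S7 is off the critical path — its longest chain is 34 weeks, giving 4 of slack.
Now S1→S2→S3→S5→S7 = 6+12+9+6+6 = 39 is longest, so the finish becomes 39 weeks.
Change in finish: 39 − 38 = +1 weeks.

1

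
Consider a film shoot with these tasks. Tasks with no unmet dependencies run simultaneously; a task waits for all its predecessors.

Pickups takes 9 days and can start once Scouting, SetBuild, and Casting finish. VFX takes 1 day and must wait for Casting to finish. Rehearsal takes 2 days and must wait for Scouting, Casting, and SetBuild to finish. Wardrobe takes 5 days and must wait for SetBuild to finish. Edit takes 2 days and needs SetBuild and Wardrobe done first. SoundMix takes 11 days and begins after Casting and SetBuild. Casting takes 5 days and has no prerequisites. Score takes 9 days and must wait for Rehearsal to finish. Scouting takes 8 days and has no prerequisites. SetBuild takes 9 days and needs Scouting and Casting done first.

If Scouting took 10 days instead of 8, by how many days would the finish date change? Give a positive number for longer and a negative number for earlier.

2

Critical path before the change: Scouting→SetBuild→Rehearsal→Score = 8+9+2+9 = 28 giving 28 days.
Scouting is on the critical path; changing it to 10 makes that path 30 days.
That remains the longest chain; total 30 days.
Change in finish: 30 − 28 = +2 days.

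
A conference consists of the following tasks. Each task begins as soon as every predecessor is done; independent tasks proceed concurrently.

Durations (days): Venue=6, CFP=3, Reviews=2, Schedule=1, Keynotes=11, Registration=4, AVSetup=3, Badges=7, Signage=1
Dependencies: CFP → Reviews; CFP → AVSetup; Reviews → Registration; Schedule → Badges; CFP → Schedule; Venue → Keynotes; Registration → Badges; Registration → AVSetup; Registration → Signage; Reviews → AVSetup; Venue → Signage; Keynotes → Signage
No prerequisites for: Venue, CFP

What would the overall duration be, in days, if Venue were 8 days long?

As given, the longest chain is Venue→Keynotes→Signage = 6+11+1 = 18, so the finish is 18 days.
Venue is on the critical path; changing it to 8 makes that path 20 days.
That remains the longest chain; total 20 days.

20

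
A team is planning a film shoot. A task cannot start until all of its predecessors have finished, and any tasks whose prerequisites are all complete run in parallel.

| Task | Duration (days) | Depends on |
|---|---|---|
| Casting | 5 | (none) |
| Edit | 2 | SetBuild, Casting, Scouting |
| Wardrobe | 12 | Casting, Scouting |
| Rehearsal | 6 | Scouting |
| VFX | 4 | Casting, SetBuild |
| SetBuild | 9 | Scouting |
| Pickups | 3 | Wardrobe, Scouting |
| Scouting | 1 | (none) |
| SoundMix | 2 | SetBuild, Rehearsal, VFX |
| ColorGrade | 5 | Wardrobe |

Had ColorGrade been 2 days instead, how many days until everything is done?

The binding path is Casting→Wardrobe→ColorGrade = 5+12+5 = 22; finish at 22 days.
Since ColorGrade is critical, the -3 change carries straight to that chain (now 19 days).
Now Casting→Wardrobe→Pickups = 5+12+3 = 20 is longest, so the finish becomes 20 days.

20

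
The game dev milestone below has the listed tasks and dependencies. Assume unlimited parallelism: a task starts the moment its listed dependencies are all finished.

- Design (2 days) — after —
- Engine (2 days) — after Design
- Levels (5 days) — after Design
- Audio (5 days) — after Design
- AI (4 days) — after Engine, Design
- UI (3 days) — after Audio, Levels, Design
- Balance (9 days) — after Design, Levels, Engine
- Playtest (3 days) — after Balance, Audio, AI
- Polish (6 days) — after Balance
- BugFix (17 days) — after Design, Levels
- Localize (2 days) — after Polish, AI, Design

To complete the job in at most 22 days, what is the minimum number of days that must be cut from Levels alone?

2

Current finish: 24 days; target: 22.
Levels is on every critical path, so each day cut from Levels cuts the finish by one (this holds down to a finish of 21).
Need 24 − 22 = 2 days off Levels → Levels becomes 3 days, finish becomes 22.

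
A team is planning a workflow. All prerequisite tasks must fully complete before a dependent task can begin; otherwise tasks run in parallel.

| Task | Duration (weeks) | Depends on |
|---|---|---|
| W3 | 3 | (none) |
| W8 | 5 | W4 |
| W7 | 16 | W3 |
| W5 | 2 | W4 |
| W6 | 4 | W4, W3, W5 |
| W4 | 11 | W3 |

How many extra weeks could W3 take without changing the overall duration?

The longest chain is W3→W4→W5→W6 = 3+11+2+4 = 20; overall finish 20 weeks.
The longest chain containing W3 totals 20 weeks.
So W3 can slip 3 − 3 = 0 weeks.

0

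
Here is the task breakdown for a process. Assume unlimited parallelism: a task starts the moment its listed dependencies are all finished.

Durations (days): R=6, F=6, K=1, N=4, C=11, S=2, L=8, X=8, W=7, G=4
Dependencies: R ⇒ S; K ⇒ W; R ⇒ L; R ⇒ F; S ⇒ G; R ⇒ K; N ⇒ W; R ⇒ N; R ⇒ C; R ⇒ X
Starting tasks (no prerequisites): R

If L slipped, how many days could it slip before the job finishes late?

3

Critical path: R→N→W = 6+4+7 = 17, so the finish is 17 days.
L finishes as early as 14 and must finish by 17.
So L can slip 17 − 14 = 3 days.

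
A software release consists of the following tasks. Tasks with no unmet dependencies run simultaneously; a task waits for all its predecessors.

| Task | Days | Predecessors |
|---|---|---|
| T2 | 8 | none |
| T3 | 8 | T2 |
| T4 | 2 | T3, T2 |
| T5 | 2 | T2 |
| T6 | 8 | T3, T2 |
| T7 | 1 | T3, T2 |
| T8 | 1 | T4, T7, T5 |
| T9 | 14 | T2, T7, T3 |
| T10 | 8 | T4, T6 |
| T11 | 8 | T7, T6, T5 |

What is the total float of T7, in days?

T2→T3→T6→T10 = 8+8+8+8 = 32 sets the makespan at 32 days.
T7 finishes as early as 17 and must finish by 18.
Slack of T7 = 17 − 16 = 1 day.

1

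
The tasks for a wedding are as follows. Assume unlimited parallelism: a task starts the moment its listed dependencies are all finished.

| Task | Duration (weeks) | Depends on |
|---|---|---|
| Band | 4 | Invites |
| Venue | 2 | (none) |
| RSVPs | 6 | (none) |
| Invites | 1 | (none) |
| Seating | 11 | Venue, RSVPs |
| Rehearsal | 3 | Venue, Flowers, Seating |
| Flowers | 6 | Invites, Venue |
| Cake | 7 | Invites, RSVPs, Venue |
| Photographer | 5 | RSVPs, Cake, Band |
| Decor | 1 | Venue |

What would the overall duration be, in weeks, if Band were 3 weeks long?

20

The binding path is RSVPs→Seating→Rehearsal = 6+11+3 = 20; finish at 20 weeks.
Band is off the critical path — its longest chain is 10 weeks, giving 10 of slack.
That remains the longest chain; total 20 weeks.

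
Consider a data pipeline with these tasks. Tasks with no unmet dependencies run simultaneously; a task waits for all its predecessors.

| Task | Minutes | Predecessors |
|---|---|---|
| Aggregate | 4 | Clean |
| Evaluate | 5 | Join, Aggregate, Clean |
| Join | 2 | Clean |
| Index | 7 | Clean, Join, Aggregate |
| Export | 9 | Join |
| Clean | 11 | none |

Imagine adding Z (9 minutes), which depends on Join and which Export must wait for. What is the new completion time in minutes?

31

Originally the plan takes 22 minutes.
With Z inserted, Export now waits for max(Join, Z).
New critical path: Clean→Join→Z→Export = 11+2+9+9 = 31 ⇒ 31 minutes.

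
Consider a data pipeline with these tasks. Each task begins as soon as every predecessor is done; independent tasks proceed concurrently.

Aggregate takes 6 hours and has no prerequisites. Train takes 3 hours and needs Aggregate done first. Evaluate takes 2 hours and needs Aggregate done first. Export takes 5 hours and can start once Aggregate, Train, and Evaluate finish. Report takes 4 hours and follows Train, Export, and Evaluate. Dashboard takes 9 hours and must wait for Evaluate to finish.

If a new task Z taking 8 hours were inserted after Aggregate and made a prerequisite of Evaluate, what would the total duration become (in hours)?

Originally the job takes 18 hours.
With Z inserted, Evaluate now waits for max(Aggregate, Z).
New critical path: Aggregate→Z→Evaluate→Export→Report = 6+8+2+5+4 = 25 ⇒ 25 hours.

25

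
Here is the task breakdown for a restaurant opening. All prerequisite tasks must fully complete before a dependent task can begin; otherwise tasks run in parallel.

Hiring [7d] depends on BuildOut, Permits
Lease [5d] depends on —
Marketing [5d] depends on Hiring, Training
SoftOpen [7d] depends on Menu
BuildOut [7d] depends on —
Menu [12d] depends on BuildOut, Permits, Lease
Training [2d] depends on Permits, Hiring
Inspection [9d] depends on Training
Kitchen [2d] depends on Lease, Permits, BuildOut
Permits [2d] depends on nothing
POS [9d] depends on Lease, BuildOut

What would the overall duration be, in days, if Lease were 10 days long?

Baseline: BuildOut→Menu→SoftOpen = 7+12+7 = 26 → 26 days.
Lease is off the critical path — its longest chain is 24 days, giving 2 of slack.
The binding chain switches to Lease→Menu→SoftOpen = 10+12+7 = 29; finish 29 days.

29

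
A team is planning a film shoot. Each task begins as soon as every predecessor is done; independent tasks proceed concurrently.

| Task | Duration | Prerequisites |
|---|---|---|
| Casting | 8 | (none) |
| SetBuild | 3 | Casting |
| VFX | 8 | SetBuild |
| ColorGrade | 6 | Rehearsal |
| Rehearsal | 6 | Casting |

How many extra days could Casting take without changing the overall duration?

0

The longest chain is Casting→Rehearsal→ColorGrade = 8+6+6 = 20; overall finish 20 days.
Casting finishes as early as 8 and must finish by 8.
So Casting can slip 8 − 8 = 0 days.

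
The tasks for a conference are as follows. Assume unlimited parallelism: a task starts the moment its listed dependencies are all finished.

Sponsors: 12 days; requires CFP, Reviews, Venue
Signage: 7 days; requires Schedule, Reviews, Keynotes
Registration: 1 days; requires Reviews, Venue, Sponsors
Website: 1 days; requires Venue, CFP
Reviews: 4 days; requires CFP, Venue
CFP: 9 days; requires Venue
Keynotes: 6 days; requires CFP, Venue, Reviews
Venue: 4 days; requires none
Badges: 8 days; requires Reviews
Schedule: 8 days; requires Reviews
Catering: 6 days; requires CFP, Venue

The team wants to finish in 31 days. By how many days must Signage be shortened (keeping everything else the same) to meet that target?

1

Current finish: 32 days; target: 31.
Signage is on every critical path, so each day cut from Signage cuts the finish by one (this holds down to a finish of 30).
Need 32 − 31 = 1 day off Signage → Signage becomes 6 days, finish becomes 31.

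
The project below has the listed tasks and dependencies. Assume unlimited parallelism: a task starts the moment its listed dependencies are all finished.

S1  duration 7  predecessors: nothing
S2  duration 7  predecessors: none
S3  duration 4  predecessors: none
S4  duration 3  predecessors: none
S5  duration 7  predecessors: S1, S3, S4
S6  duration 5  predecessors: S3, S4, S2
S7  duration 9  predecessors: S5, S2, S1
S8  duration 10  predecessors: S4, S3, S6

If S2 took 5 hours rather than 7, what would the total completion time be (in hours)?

23

The binding path is S1→S5→S7 = 7+7+9 = 23; finish at 23 hours.
S2 has 1 hour of float (longest path through it is 22).
That remains the longest chain; total 23 hours.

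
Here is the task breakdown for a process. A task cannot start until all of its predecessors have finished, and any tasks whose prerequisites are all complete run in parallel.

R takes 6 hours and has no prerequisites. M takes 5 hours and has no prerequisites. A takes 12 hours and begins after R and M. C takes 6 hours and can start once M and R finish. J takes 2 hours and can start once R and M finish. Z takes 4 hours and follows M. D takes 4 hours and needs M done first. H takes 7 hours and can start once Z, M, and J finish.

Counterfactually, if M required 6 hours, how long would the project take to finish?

18

Baseline: R→A = 6+12 = 18 → 18 hours.
The longest path through M is only 17 hours, so M has float 1.
No other chain overtakes it, so the finish is 18 hours.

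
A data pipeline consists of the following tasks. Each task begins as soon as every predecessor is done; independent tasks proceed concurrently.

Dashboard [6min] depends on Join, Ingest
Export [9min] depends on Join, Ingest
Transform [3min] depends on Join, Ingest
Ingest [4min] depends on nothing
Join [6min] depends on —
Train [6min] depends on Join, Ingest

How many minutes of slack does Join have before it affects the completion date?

0

Join→Export = 6+9 = 15 sets the makespan at 15 minutes.
Longest path through Join: 15 minutes (earliest finish 6, latest finish 6).
So Join can slip 6 − 6 = 0 minutes.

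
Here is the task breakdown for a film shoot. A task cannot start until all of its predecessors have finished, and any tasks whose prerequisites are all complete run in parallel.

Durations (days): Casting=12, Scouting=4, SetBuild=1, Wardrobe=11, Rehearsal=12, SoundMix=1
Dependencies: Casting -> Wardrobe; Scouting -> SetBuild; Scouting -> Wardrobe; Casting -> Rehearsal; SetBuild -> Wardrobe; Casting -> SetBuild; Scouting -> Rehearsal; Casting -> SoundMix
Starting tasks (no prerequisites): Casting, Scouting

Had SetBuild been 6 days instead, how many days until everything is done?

Actual critical path: Casting→SetBuild→Wardrobe = 12+1+11 = 24 ⇒ 24 days.
SetBuild lies on that path, so at 6 days the path becomes 29 days.
The critical path is still Casting→SetBuild→Wardrobe; finish is now 29 days.

29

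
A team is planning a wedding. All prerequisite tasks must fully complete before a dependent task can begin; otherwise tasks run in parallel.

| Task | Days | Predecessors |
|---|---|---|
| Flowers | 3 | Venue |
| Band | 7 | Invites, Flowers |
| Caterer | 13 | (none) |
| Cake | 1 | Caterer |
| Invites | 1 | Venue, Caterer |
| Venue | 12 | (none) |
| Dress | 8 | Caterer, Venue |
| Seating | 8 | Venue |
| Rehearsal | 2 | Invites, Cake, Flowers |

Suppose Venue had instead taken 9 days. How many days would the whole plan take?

Critical path before the change: Venue→Flowers→Band = 12+3+7 = 22 giving 22 days.
Venue is on the critical path; changing it to 9 makes that path 19 days.
Now Caterer→Invites→Band = 13+1+7 = 21 is longest, so the finish becomes 21 days.

21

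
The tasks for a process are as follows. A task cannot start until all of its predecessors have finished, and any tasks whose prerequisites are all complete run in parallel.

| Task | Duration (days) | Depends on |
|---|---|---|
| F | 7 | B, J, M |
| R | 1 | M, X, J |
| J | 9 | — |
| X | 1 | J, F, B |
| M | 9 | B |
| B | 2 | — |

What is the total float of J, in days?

2

The longest chain is B→M→F→X→R = 2+9+7+1+1 = 20; overall finish 20 days.
J finishes as early as 9 and must finish by 11.
So J can slip 11 − 9 = 2 days.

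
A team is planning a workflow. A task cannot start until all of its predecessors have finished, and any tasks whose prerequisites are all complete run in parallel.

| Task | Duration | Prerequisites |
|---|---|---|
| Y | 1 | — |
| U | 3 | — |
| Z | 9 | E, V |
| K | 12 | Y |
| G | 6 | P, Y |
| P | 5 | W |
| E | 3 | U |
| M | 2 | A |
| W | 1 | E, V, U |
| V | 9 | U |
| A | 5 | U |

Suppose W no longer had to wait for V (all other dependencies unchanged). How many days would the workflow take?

21

Before: longest chain U→V→W→P→G = 3+9+1+5+6 = 24, finish 24.
Without V→W, W's earliest start moves from 12 to 6.
New critical path: U→V→Z = 3+9+9 = 21 ⇒ 21 days.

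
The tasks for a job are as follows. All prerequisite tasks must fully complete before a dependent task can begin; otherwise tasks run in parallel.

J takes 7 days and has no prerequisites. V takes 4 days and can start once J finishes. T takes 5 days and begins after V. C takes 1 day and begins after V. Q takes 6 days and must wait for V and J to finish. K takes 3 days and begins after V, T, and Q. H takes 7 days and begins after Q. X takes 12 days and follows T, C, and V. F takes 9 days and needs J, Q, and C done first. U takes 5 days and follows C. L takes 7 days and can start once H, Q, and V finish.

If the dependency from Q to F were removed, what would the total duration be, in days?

With the dependency in place, J→V→Q→H→L = 7+4+6+7+7 = 31 sets the finish at 31 days.
Without Q→F, F's earliest start moves from 17 to 12.
After: J→V→Q→H→L = 7+4+6+7+7 = 31 → 31 days.

31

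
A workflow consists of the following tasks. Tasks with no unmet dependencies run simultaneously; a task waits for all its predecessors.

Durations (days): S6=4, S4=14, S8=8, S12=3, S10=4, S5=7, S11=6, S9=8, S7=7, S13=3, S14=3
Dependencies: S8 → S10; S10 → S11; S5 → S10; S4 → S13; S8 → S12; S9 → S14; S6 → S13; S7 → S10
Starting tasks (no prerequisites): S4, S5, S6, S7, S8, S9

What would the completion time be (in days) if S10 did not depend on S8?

With the dependency in place, S8→S10→S11 = 8+4+6 = 18 sets the finish at 18 days.
Without S8→S10, S10's earliest start moves from 8 to 7.
New critical path: S4→S13 = 14+3 = 17 ⇒ 17 days.

17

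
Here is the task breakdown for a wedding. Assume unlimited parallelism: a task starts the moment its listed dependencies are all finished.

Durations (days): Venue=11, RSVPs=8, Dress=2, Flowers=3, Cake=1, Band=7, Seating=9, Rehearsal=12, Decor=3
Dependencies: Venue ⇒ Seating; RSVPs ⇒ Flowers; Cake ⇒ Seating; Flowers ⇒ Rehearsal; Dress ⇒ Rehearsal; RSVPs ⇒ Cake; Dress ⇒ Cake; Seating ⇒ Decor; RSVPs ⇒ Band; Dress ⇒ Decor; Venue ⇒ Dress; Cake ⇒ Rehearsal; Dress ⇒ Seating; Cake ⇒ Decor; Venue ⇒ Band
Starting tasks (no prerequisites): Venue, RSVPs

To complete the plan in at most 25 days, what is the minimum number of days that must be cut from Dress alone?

1

Current finish: 26 days; target: 25.
Dress is on every critical path, so each day cut from Dress cuts the finish by one (this holds down to a finish of 25).
Need 26 − 25 = 1 day off Dress → Dress becomes 1 day, finish becomes 25.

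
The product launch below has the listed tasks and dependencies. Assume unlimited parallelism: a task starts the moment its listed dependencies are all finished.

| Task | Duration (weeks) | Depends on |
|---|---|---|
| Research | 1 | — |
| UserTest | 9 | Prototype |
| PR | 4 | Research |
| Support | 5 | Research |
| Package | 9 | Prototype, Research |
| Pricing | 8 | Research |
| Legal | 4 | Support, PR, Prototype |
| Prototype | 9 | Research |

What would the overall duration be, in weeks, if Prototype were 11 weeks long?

21

Baseline: Research→Prototype→UserTest = 1+9+9 = 19 → 19 weeks.
Prototype is on the critical path; changing it to 11 makes that path 21 weeks.
That remains the longest chain; total 21 weeks.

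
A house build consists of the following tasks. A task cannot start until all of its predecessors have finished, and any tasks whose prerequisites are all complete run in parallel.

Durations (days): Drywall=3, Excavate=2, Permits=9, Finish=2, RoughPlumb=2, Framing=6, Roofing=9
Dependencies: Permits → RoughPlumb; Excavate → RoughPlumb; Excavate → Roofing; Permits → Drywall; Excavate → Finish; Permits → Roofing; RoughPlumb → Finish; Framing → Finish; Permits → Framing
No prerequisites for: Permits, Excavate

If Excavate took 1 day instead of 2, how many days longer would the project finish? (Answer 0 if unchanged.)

Actual critical path: Permits→Roofing = 9+9 = 18 ⇒ 18 days.
The longest path through Excavate is only 11 days, so Excavate has float 7.
The critical path is still Permits→Roofing; finish is now 18 days.
Change in finish: 18 − 18 = +0 days.

0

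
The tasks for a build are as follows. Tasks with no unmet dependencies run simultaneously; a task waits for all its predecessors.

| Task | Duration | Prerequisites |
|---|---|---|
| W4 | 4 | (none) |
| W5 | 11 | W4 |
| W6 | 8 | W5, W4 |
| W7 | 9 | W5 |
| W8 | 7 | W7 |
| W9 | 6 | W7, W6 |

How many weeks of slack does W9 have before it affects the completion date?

1

Critical path: W4→W5→W7→W8 = 4+11+9+7 = 31, so the finish is 31 weeks.
Longest path through W9: 30 weeks (earliest finish 30, latest finish 31).
So W9 can slip 31 − 30 = 1 week.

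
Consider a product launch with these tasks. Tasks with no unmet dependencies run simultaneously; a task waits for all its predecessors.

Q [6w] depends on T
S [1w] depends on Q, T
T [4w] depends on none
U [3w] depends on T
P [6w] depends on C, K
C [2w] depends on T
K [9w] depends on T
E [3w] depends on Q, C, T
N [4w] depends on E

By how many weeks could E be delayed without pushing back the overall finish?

T→K→P = 4+9+6 = 19 sets the makespan at 19 weeks.
The longest chain containing E totals 17 weeks.
Slack of E = 12 − 10 = 2 weeks.

2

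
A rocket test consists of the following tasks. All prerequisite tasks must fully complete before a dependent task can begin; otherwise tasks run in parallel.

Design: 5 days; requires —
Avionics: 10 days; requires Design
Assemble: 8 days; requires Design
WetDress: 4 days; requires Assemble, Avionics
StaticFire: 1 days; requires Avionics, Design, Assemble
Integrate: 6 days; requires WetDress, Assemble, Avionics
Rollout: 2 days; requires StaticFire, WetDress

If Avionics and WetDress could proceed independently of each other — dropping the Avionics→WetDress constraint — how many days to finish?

23

With the dependency in place, Design→Avionics→WetDress→Integrate = 5+10+4+6 = 25 sets the finish at 25 days.
Without Avionics→WetDress, WetDress's earliest start moves from 15 to 13.
New critical path: Design→Assemble→WetDress→Integrate = 5+8+4+6 = 23 ⇒ 23 days.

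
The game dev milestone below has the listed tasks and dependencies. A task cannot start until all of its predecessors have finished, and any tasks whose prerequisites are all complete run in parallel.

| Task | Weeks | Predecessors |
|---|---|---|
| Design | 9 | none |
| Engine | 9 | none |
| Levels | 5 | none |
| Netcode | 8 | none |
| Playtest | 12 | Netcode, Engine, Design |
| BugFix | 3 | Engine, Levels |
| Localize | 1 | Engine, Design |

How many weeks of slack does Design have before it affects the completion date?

0

Design→Playtest = 9+12 = 21 sets the makespan at 21 weeks.
Longest path through Design: 21 weeks (earliest finish 9, latest finish 9).
Float = 21 − 21 = 0.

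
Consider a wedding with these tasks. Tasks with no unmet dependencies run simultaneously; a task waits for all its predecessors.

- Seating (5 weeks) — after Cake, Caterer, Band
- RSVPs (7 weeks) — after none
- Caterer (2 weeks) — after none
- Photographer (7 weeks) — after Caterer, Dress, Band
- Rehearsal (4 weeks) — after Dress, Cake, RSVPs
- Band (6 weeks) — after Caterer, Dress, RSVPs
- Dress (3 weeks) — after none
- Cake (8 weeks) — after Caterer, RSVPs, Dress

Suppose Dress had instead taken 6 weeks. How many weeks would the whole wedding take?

20

Actual critical path: RSVPs→Cake→Seating = 7+8+5 = 20 ⇒ 20 weeks.
Dress is off the critical path — its longest chain is 16 weeks, giving 4 of slack.
No other chain overtakes it, so the finish is 20 weeks.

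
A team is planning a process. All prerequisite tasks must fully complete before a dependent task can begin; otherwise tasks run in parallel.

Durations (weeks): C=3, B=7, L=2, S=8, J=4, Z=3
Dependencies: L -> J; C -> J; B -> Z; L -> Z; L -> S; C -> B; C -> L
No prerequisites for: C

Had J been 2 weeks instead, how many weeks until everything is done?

13

The binding path is C→B→Z = 3+7+3 = 13; finish at 13 weeks.
The longest path through J is only 9 weeks, so J has float 4.
No other chain overtakes it, so the finish is 13 weeks.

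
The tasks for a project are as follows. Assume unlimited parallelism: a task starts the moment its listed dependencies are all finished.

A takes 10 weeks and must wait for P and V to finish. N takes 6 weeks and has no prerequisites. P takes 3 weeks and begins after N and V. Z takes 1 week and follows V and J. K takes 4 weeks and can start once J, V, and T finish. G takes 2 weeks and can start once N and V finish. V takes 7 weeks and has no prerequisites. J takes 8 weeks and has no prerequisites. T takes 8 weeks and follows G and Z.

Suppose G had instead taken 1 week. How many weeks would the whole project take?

21

As given, the longest chain is V→G→T→K = 7+2+8+4 = 21, so the finish is 21 weeks.
G lies on that path, so at 1 week the path becomes 20 weeks.
The binding chain switches to J→Z→T→K = 8+1+8+4 = 21; finish 21 weeks.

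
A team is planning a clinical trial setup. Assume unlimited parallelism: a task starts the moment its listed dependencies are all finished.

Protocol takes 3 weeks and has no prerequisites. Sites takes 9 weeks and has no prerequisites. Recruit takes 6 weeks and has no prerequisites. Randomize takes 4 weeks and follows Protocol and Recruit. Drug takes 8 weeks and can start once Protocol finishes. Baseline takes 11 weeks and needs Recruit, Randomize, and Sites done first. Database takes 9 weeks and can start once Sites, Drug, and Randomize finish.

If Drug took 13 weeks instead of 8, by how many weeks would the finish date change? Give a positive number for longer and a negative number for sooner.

Baseline: Recruit→Randomize→Baseline = 6+4+11 = 21 → 21 weeks.
The longest path through Drug is only 20 weeks, so Drug has float 1.
New critical path: Protocol→Drug→Database = 3+13+9 = 25 ⇒ 25 weeks.
Change in finish: 25 − 21 = +4 weeks.

4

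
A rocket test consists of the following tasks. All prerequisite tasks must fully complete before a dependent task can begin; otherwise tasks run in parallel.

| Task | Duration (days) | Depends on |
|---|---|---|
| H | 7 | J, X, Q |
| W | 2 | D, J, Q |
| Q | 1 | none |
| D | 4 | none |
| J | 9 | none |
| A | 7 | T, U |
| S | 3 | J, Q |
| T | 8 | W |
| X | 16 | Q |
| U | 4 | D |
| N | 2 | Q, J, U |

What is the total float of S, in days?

The longest chain is J→W→T→A = 9+2+8+7 = 26; overall finish 26 days.
The longest chain containing S totals 12 days.
Float = 26 − 12 = 14.

14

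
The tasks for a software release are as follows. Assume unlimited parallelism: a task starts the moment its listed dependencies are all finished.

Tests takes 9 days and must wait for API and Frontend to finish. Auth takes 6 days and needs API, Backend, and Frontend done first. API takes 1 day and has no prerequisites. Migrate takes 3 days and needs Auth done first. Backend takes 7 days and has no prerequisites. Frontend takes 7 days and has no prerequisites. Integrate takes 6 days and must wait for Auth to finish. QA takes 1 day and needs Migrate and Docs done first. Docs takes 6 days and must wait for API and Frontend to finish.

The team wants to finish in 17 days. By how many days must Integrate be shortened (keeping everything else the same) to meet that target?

Current finish: 19 days; target: 17.
Integrate is on every critical path, so each day cut from Integrate cuts the finish by one (this holds down to a finish of 17).
Need 19 − 17 = 2 days off Integrate → Integrate becomes 4 days, finish becomes 17.

2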